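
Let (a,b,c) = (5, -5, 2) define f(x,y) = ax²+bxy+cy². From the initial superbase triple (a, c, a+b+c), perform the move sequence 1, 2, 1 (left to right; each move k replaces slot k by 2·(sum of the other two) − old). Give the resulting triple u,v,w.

start (5,2,2) = (f(1,0),f(0,1),f(1,1))
replace slot 1: 2·(2+2) − 5 = 3 → (3,2,2)
replace slot 2: 2·(3+2) − 2 = 8 → (3,8,2)
replace slot 1: 2·(8+2) − 3 = 17 → (17,8,2)

17,8,2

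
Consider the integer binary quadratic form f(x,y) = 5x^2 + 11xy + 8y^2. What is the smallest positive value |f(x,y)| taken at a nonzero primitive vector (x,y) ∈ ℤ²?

translate: b→1 (≡11 mod 10), so (5,11,8)→(5,1,2)
flip: (5,1,2)→(2,-1,5)
reduced (well bottom): (2,-1,5) with a≤c, −a<b≤a
well minimum = a = 2

2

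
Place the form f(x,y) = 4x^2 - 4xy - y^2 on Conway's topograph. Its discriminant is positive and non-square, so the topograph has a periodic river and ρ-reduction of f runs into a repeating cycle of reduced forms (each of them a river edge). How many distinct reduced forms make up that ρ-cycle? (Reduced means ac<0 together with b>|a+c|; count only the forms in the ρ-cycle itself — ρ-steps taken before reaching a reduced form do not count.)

D = 32, ⌊√D⌋ = 5
descent: ρ → (-1,4,4)  [lands on river]
river: ρ → (4,4,-1)
ρ-cycle length = 2 (tail of 1 descent step not counted)

2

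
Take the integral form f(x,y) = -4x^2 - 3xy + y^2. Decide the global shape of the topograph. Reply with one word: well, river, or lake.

D = b²−4ac = (-3)² − 4·(-4)·1 = 25
D = 5² is a perfect square ⇒ form factors over ℤ ⇒ lakes

lake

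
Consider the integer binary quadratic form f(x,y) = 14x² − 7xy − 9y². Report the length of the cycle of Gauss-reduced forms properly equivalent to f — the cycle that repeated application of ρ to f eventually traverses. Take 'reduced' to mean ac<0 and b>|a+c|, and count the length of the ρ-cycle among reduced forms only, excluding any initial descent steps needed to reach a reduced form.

D = 553, ⌊√D⌋ = 23
descent: ρ → (-9,7,14)  [lands on river]
river: ρ → (14,21,-2)
river: ρ → (-2,23,3)
river: ρ → (3,19,-16)
river: ρ → (-16,13,6)
river: ρ → (6,23,-1)
river: ρ → (-1,23,6)
river: ρ → (6,13,-16)
river: ρ → (-16,19,3)
river: ρ → (3,23,-2)
river: ρ → (-2,21,14)
river: ρ → (14,7,-9)
river: ρ → (-9,11,12)
river: ρ → (12,13,-8)
river: ρ → (-8,19,6)
river: ρ → (6,17,-11)
river: ρ → (-11,5,12)
river: ρ → (12,19,-4)
river: ρ → (-4,21,7)
river: ρ → (7,21,-4)
river: ρ → (-4,19,12)
river: ρ → (12,5,-11)
river: ρ → (-11,17,6)
river: ρ → (6,19,-8)
river: ρ → (-8,13,12)
river: ρ → (12,11,-9)
ρ-cycle length = 26 (tail of 1 descent step not counted)

26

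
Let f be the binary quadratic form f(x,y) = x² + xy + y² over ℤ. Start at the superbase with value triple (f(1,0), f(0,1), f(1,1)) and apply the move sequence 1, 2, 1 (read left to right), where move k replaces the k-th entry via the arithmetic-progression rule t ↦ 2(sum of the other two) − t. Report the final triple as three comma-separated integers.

start (1,1,3) = (f(1,0),f(0,1),f(1,1))
replace slot 1: 2·(1+3) − 1 = 7 → (7,1,3)
replace slot 2: 2·(7+3) − 1 = 19 → (7,19,3)
replace slot 1: 2·(19+3) − 7 = 37 → (37,19,3)

37,19,3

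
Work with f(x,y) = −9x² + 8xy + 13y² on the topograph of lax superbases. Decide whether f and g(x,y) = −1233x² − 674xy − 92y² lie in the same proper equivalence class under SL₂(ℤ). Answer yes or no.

D₁ = 532, D₂ = 532
river cycle of f (length 16): (13, 18, -4), (-4, 22, 3), (3, 20, -11), (-11, 2, 12), (12, 22, -1), (-1, 22, 12), (12, 2, -11), (-11, 20, 3), (3, 22, -4), (-4, 18, 13), … (6 more)
river cycle of g (length 16): (-9, 8, 13), (13, 18, -4), (-4, 22, 3), (3, 20, -11), (-11, 2, 12), (12, 22, -1), (-1, 22, 12), (12, 2, -11), (-11, 20, 3), (3, 22, -4), … (6 more)
cycles coincide ⇒ equivalent

yes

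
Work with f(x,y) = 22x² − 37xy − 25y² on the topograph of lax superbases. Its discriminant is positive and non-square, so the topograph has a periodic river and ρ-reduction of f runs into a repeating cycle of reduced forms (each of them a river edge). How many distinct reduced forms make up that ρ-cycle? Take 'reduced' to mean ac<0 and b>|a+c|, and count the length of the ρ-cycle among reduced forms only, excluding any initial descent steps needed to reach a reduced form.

D = 3569, ⌊√D⌋ = 59
descent: ρ → (-25,37,22)  [lands on river]
river: ρ → (22,51,-11)
river: ρ → (-11,59,2)
river: ρ → (2,57,-40)
river: ρ → (-40,23,19)
river: ρ → (19,53,-10)
river: ρ → (-10,47,34)
river: ρ → (34,21,-23)
river: ρ → (-23,25,32)
river: ρ → (32,39,-16)
river: ρ → (-16,57,5)
river: ρ → (5,53,-38)
river: ρ → (-38,23,20)
river: ρ → (20,57,-4)
river: ρ → (-4,55,34)
river: ρ → (34,13,-25)
ρ-cycle length = 16 (tail of 1 descent step not counted)

16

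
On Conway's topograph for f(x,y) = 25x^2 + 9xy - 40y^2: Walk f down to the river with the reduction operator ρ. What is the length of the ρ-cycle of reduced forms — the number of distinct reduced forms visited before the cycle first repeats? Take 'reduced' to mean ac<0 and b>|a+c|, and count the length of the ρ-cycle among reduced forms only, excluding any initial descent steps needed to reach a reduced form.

D = 4081, ⌊√D⌋ = 63
descent: ρ → (-40,-9,25)
descent: ρ → (25,59,-6)  [lands on river]
river: ρ → (-6,61,15)
river: ρ → (15,59,-10)
river: ρ → (-10,61,9)
river: ρ → (9,47,-52)
river: ρ → (-52,57,4)
river: ρ → (4,63,-7)
river: ρ → (-7,63,4)
river: ρ → (4,57,-52)
river: ρ → (-52,47,9)
river: ρ → (9,61,-10)
river: ρ → (-10,59,15)
river: ρ → (15,61,-6)
river: ρ → (-6,59,25)
river: ρ → (25,41,-24)
river: ρ → (-24,55,11)
river: ρ → (11,55,-24)
river: ρ → (-24,41,25)
ρ-cycle length = 18 (tail of 2 descent steps not counted)

18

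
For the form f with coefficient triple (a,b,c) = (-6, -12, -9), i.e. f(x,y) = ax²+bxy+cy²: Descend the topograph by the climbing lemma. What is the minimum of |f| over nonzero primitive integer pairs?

translate: b→0 (≡12 mod 12), so (6,12,9)→(6,0,3)
flip: (6,0,3)→(3,0,6)
reduced (well bottom): (3,0,6) with a≤c, −a<b≤a
well minimum |f| = |-3| = 3 (negative-definite)

3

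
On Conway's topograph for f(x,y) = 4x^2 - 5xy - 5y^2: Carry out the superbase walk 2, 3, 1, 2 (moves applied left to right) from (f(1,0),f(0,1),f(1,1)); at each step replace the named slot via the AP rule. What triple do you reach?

start (4,-5,-6) = (f(1,0),f(0,1),f(1,1))
replace slot 2: 2·(4+(-6)) − (-5) = 1 → (4,1,-6)
replace slot 3: 2·(4+1) − (-6) = 16 → (4,1,16)
replace slot 1: 2·(1+16) − 4 = 30 → (30,1,16)
replace slot 2: 2·(30+16) − 1 = 91 → (30,91,16)

30,91,16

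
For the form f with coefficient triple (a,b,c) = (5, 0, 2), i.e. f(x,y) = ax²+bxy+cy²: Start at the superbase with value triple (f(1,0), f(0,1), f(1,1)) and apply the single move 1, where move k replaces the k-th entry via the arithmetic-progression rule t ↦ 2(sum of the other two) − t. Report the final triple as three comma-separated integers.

start (5,2,7) = (f(1,0),f(0,1),f(1,1))
replace slot 1: 2·(2+7) − 5 = 13 → (13,2,7)

13,2,7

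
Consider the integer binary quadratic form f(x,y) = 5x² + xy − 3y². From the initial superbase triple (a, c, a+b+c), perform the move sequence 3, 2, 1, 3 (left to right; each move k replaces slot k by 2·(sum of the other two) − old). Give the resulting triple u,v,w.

start (5,-3,3) = (f(1,0),f(0,1),f(1,1))
replace slot 3: 2·(5+(-3)) − 3 = 1 → (5,-3,1)
replace slot 2: 2·(5+1) − (-3) = 15 → (5,15,1)
replace slot 1: 2·(15+1) − 5 = 27 → (27,15,1)
replace slot 3: 2·(27+15) − 1 = 83 → (27,15,83)

27,15,83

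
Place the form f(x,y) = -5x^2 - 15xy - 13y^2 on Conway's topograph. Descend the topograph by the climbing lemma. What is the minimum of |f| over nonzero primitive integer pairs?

translate: b→5 (≡15 mod 10), so (5,15,13)→(5,5,3)
flip: (5,5,3)→(3,-5,5)
translate: b→1 (≡-5 mod 6), so (3,-5,5)→(3,1,3)
reduced (well bottom): (3,1,3) with a≤c, −a<b≤a
well minimum |f| = |-3| = 3 (negative-definite)

3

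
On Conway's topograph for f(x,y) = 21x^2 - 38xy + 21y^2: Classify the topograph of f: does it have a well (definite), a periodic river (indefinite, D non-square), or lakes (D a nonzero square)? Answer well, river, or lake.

D = b²−4ac = (-38)² − 4·21·21 = -320
D < 0 ⇒ definite ⇒ every region one sign ⇒ single well

well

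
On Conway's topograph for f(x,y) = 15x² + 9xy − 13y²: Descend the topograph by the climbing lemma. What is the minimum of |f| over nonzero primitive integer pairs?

river: ρ → (-13,17,11)
river: ρ → (11,27,-3)
river: ρ → (-3,27,11)
river: ρ → (11,17,-13)
river: ρ → (-13,9,15)
river: ρ → (15,21,-7)
river: ρ → (-7,21,15)
river: ρ → (15,9,-13)
closes: descent 0, river 8
min |a| on river = 3

3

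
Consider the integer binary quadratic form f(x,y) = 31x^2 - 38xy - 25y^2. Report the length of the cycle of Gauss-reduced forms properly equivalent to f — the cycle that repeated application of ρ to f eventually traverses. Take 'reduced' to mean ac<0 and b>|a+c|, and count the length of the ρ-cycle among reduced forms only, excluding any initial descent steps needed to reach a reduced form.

D = 4544, ⌊√D⌋ = 67
descent: ρ → (-25,38,31)  [lands on river]
river: ρ → (31,24,-32)
river: ρ → (-32,40,23)
river: ρ → (23,52,-20)
river: ρ → (-20,28,47)
river: ρ → (47,66,-1)
river: ρ → (-1,66,47)
river: ρ → (47,28,-20)
river: ρ → (-20,52,23)
river: ρ → (23,40,-32)
river: ρ → (-32,24,31)
river: ρ → (31,38,-25)
river: ρ → (-25,62,7)
river: ρ → (7,64,-16)
river: ρ → (-16,64,7)
river: ρ → (7,62,-25)
ρ-cycle length = 16 (tail of 1 descent step not counted)

16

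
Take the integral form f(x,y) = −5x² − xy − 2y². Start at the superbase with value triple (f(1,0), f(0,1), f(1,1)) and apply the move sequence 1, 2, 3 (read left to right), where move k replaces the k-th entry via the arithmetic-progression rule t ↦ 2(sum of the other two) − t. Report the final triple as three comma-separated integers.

start (-5,-2,-8) = (f(1,0),f(0,1),f(1,1))
replace slot 1: 2·((-2)+(-8)) − (-5) = -15 → (-15,-2,-8)
replace slot 2: 2·((-15)+(-8)) − (-2) = -44 → (-15,-44,-8)
replace slot 3: 2·((-15)+(-44)) − (-8) = -110 → (-15,-44,-110)

-15,-44,-110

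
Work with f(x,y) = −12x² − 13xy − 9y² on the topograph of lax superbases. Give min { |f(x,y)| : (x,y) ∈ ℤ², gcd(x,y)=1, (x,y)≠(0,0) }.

translate: b→-11 (≡13 mod 24), so (12,13,9)→(12,-11,8)
flip: (12,-11,8)→(8,11,12)
translate: b→-5 (≡11 mod 16), so (8,11,12)→(8,-5,9)
reduced (well bottom): (8,-5,9) with a≤c, −a<b≤a
well minimum |f| = |-8| = 8 (negative-definite)

8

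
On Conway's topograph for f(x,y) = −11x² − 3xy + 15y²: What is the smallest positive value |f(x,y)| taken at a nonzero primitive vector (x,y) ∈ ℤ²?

descent: ρ → (15,3,-11)
descent: ρ → (-11,19,7)  [lands on river]
river: ρ → (7,23,-5)
river: ρ → (-5,17,19)
river: ρ → (19,21,-3)
river: ρ → (-3,21,19)
river: ρ → (19,17,-5)
river: ρ → (-5,23,7)
river: ρ → (7,19,-11)
river: ρ → (-11,25,1)
river: ρ → (1,25,-11)
closes: descent 2, river 10
min |a| on river = 1

1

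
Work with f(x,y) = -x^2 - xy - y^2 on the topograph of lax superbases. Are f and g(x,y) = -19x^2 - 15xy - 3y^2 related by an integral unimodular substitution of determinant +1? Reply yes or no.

D₁ = -3, D₂ = -3
f is negative-definite; reduce −f:
−f: reduced (well bottom): (1,1,1) with a≤c, −a<b≤a
flip sign back: reduced form of f is (-1,-1,-1)
g is negative-definite; reduce −g:
−g: flip: (19,15,3)→(3,-15,19)
−g: translate: b→3 (≡-15 mod 6), so (3,-15,19)→(3,3,1)
−g: flip: (3,3,1)→(1,-3,3)
−g: translate: b→1 (≡-3 mod 2), so (1,-3,3)→(1,1,1)
−g: reduced (well bottom): (1,1,1) with a≤c, −a<b≤a
flip sign back: reduced form of g is (-1,-1,-1)
reduced forms (-1, -1, -1) vs (-1, -1, -1) ⇒ equivalent

yes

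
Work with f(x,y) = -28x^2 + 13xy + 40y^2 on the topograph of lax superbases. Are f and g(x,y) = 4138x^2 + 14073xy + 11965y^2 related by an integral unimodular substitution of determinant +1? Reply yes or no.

D₁ = 4649, D₂ = 4649
river cycle of f (length 34): (40, 67, -1), (-1, 67, 40), (40, 13, -28), (-28, 43, 25), (25, 57, -14), (-14, 55, 29), (29, 61, -8), (-8, 67, 5), (5, 63, -34), (-34, 5, 34), … (24 more)
river cycle of g (length 34): (40, 67, -1), (-1, 67, 40), (40, 13, -28), (-28, 43, 25), (25, 57, -14), (-14, 55, 29), (29, 61, -8), (-8, 67, 5), (5, 63, -34), (-34, 5, 34), … (24 more)
cycles coincide ⇒ equivalent

yes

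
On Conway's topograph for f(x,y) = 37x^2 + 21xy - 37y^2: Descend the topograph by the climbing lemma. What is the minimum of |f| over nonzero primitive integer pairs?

river: ρ → (-37,53,21)
river: ρ → (21,73,-7)
river: ρ → (-7,67,51)
river: ρ → (51,35,-23)
river: ρ → (-23,57,29)
river: ρ → (29,59,-21)
river: ρ → (-21,67,17)
river: ρ → (17,69,-17)
river: ρ → (-17,67,21)
river: ρ → (21,59,-29)
river: ρ → (-29,57,23)
river: ρ → (23,35,-51)
river: ρ → (-51,67,7)
river: ρ → (7,73,-21)
river: ρ → (-21,53,37)
river: ρ → (37,21,-37)
closes: descent 0, river 16
min |a| on river = 7

7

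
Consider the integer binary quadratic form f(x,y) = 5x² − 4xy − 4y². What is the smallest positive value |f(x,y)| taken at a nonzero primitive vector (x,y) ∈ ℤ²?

descent: ρ → (-4,4,5)  [lands on river]
river: ρ → (5,6,-3)
river: ρ → (-3,6,5)
river: ρ → (5,4,-4)
closes: descent 1, river 4
min |a| on river = 3

3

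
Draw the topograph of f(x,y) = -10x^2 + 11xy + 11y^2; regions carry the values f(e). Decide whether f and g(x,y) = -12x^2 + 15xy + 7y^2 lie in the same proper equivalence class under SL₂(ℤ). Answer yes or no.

D₁ = 561, D₂ = 561
river cycle of f (length 16): (11, 11, -10), (-10, 9, 12), (12, 15, -7), (-7, 13, 14), (14, 15, -6), (-6, 21, 5), (5, 19, -10), (-10, 21, 3), (3, 21, -10), (-10, 19, 5), … (6 more)
river cycle of g (length 16): (7, 13, -14), (-14, 15, 6), (6, 21, -5), (-5, 19, 10), (10, 21, -3), (-3, 21, 10), (10, 19, -5), (-5, 21, 6), (6, 15, -14), (-14, 13, 7), … (6 more)
cycles differ ⇒ inequivalent

no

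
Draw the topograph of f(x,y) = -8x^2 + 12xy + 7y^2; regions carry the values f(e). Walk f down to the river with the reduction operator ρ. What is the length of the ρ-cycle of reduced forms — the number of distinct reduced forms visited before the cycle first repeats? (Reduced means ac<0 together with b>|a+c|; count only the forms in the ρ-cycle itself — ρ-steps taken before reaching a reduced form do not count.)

D = 368, ⌊√D⌋ = 19
river: ρ → (7,16,-4)
river: ρ → (-4,16,7)
river: ρ → (7,12,-8)
river: ρ → (-8,4,11)
river: ρ → (11,18,-1)
river: ρ → (-1,18,11)
river: ρ → (11,4,-8)
river: ρ → (-8,12,7)
ρ-cycle length = 8 (tail of 0 descent steps not counted)

8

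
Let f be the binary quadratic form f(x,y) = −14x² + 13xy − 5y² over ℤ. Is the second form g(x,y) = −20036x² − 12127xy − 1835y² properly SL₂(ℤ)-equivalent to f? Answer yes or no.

D₁ = -111, D₂ = -111
f is negative-definite; reduce −f:
−f: flip: (14,-13,5)→(5,13,14)
−f: translate: b→3 (≡13 mod 10), so (5,13,14)→(5,3,6)
−f: reduced (well bottom): (5,3,6) with a≤c, −a<b≤a
flip sign back: reduced form of f is (-5,-3,-6)
g is negative-definite; reduce −g:
−g: flip: (20036,12127,1835)→(1835,-12127,20036)
−g: translate: b→-1117 (≡-12127 mod 3670), so (1835,-12127,20036)→(1835,-1117,170)
−g: flip: (1835,-1117,170)→(170,1117,1835)
−g: translate: b→97 (≡1117 mod 340), so (170,1117,1835)→(170,97,14)
−g: flip: (170,97,14)→(14,-97,170)
−g: translate: b→-13 (≡-97 mod 28), so (14,-97,170)→(14,-13,5)
−g: flip: (14,-13,5)→(5,13,14)
−g: translate: b→3 (≡13 mod 10), so (5,13,14)→(5,3,6)
−g: reduced (well bottom): (5,3,6) with a≤c, −a<b≤a
flip sign back: reduced form of g is (-5,-3,-6)
reduced forms (-5, -3, -6) vs (-5, -3, -6) ⇒ equivalent

yes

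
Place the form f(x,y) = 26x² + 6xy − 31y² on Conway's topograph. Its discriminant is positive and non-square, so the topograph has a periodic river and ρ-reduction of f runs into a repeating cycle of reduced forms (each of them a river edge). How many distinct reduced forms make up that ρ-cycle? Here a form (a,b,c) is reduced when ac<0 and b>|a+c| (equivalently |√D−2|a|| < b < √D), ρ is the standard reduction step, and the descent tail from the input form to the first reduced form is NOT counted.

D = 3260, ⌊√D⌋ = 57
river: ρ → (-31,56,1)
river: ρ → (1,56,-31)
river: ρ → (-31,6,26)
river: ρ → (26,46,-11)
river: ρ → (-11,42,34)
river: ρ → (34,26,-19)
river: ρ → (-19,50,10)
river: ρ → (10,50,-19)
river: ρ → (-19,26,34)
river: ρ → (34,42,-11)
river: ρ → (-11,46,26)
river: ρ → (26,6,-31)
ρ-cycle length = 12 (tail of 0 descent steps not counted)

12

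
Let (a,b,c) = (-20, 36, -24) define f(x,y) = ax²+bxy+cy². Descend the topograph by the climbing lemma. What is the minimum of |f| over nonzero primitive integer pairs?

translate: b→4 (≡-36 mod 40), so (20,-36,24)→(20,4,8)
flip: (20,4,8)→(8,-4,20)
reduced (well bottom): (8,-4,20) with a≤c, −a<b≤a
well minimum |f| = |-8| = 8 (negative-definite)

8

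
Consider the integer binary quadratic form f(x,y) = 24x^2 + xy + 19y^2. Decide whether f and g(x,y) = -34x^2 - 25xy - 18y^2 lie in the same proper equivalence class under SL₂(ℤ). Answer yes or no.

D₁ = -1823, D₂ = -1823
f: flip: (24,1,19)→(19,-1,24)
f: reduced (well bottom): (19,-1,24) with a≤c, −a<b≤a
g is negative-definite; reduce −g:
−g: flip: (34,25,18)→(18,-25,34)
−g: translate: b→11 (≡-25 mod 36), so (18,-25,34)→(18,11,27)
−g: reduced (well bottom): (18,11,27) with a≤c, −a<b≤a
flip sign back: reduced form of g is (-18,-11,-27)
reduced forms (19, -1, 24) vs (-18, -11, -27) ⇒ inequivalent

no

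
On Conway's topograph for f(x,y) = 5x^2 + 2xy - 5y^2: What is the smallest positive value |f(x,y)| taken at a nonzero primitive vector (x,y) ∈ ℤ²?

river: ρ → (-5,8,2)
river: ρ → (2,8,-5)
river: ρ → (-5,2,5)
river: ρ → (5,8,-2)
river: ρ → (-2,8,5)
river: ρ → (5,2,-5)
closes: descent 0, river 6
min |a| on river = 2

2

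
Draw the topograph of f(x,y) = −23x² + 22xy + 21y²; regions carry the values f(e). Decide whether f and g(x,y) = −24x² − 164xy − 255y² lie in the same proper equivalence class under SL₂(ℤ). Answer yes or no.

D₁ = 2416, D₂ = 2416
river cycle of f (length 44): (21, 20, -24), (-24, 28, 17), (17, 40, -12), (-12, 32, 29), (29, 26, -15), (-15, 34, 21), (21, 8, -28), (-28, 48, 1), (1, 48, -28), (-28, 8, 21), … (34 more)
river cycle of g (length 44): (-24, 28, 17), (17, 40, -12), (-12, 32, 29), (29, 26, -15), (-15, 34, 21), (21, 8, -28), (-28, 48, 1), (1, 48, -28), (-28, 8, 21), (21, 34, -15), … (34 more)
cycles coincide ⇒ equivalent

yes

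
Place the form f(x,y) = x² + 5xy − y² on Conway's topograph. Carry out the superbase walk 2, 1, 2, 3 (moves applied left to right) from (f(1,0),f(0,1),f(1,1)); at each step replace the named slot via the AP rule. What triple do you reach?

start (1,-1,5) = (f(1,0),f(0,1),f(1,1))
replace slot 2: 2·(1+5) − (-1) = 13 → (1,13,5)
replace slot 1: 2·(13+5) − 1 = 35 → (35,13,5)
replace slot 2: 2·(35+5) − 13 = 67 → (35,67,5)
replace slot 3: 2·(35+67) − 5 = 199 → (35,67,199)

35,67,199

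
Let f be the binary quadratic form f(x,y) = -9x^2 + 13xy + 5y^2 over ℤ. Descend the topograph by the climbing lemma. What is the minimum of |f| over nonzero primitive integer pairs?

river: ρ → (5,17,-3)
river: ρ → (-3,13,15)
river: ρ → (15,17,-1)
river: ρ → (-1,17,15)
river: ρ → (15,13,-3)
river: ρ → (-3,17,5)
river: ρ → (5,13,-9)
river: ρ → (-9,5,9)
river: ρ → (9,13,-5)
river: ρ → (-5,17,3)
river: ρ → (3,13,-15)
river: ρ → (-15,17,1)
river: ρ → (1,17,-15)
river: ρ → (-15,13,3)
river: ρ → (3,17,-5)
river: ρ → (-5,13,9)
river: ρ → (9,5,-9)
river: ρ → (-9,13,5)
closes: descent 0, river 18
min |a| on river = 1

1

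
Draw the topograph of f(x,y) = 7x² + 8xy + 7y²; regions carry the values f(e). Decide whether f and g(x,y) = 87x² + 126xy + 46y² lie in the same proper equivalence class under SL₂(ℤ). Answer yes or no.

D₁ = -132, D₂ = -132
f: translate: b→-6 (≡8 mod 14), so (7,8,7)→(7,-6,6)
f: flip: (7,-6,6)→(6,6,7)
f: reduced (well bottom): (6,6,7) with a≤c, −a<b≤a
g: translate: b→-48 (≡126 mod 174), so (87,126,46)→(87,-48,7)
g: flip: (87,-48,7)→(7,48,87)
g: translate: b→6 (≡48 mod 14), so (7,48,87)→(7,6,6)
g: flip: (7,6,6)→(6,-6,7)
g: translate: b→6 (≡-6 mod 12), so (6,-6,7)→(6,6,7)
g: reduced (well bottom): (6,6,7) with a≤c, −a<b≤a
reduced forms (6, 6, 7) vs (6, 6, 7) ⇒ equivalent

yes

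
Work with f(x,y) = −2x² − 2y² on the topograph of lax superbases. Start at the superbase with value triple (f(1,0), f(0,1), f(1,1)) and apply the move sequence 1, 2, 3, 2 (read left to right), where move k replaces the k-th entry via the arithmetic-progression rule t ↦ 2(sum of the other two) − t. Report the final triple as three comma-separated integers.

start (-2,-2,-4) = (f(1,0),f(0,1),f(1,1))
replace slot 1: 2·((-2)+(-4)) − (-2) = -10 → (-10,-2,-4)
replace slot 2: 2·((-10)+(-4)) − (-2) = -26 → (-10,-26,-4)
replace slot 3: 2·((-10)+(-26)) − (-4) = -68 → (-10,-26,-68)
replace slot 2: 2·((-10)+(-68)) − (-26) = -130 → (-10,-130,-68)

-10,-130,-68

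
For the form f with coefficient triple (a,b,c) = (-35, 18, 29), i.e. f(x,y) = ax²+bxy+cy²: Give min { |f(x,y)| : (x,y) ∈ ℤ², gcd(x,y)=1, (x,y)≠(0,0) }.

river: ρ → (29,40,-24)
river: ρ → (-24,56,13)
river: ρ → (13,48,-40)
river: ρ → (-40,32,21)
river: ρ → (21,52,-20)
river: ρ → (-20,28,45)
river: ρ → (45,62,-3)
river: ρ → (-3,64,24)
river: ρ → (24,32,-35)
river: ρ → (-35,38,21)
river: ρ → (21,46,-27)
river: ρ → (-27,62,5)
river: ρ → (5,58,-51)
river: ρ → (-51,44,12)
river: ρ → (12,52,-35)
river: ρ → (-35,18,29)
closes: descent 0, river 16
min |a| on river = 3

3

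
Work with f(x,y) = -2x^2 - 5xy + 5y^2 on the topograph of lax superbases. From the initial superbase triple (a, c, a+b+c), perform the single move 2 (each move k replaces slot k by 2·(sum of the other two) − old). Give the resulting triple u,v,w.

start (-2,5,-2) = (f(1,0),f(0,1),f(1,1))
replace slot 2: 2·((-2)+(-2)) − 5 = -13 → (-2,-13,-2)

-2,-13,-2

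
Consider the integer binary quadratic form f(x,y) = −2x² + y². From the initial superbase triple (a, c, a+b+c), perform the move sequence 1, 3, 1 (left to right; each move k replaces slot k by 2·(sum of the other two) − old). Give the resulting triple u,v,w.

start (-2,1,-1) = (f(1,0),f(0,1),f(1,1))
replace slot 1: 2·(1+(-1)) − (-2) = 2 → (2,1,-1)
replace slot 3: 2·(2+1) − (-1) = 7 → (2,1,7)
replace slot 1: 2·(1+7) − 2 = 14 → (14,1,7)

14,1,7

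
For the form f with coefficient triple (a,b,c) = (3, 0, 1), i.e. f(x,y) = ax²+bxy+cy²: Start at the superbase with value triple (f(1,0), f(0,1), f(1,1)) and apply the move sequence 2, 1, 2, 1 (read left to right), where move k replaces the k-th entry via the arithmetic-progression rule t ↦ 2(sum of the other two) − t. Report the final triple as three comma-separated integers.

start (3,1,4) = (f(1,0),f(0,1),f(1,1))
replace slot 2: 2·(3+4) − 1 = 13 → (3,13,4)
replace slot 1: 2·(13+4) − 3 = 31 → (31,13,4)
replace slot 2: 2·(31+4) − 13 = 57 → (31,57,4)
replace slot 1: 2·(57+4) − 31 = 91 → (91,57,4)

91,57,4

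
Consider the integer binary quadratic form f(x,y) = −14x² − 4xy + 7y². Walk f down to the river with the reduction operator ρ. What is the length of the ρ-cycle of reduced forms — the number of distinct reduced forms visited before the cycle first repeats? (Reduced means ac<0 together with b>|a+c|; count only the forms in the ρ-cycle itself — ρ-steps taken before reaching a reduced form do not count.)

D = 408, ⌊√D⌋ = 20
descent: ρ → (7,18,-3)  [lands on river]
river: ρ → (-3,18,7)
river: ρ → (7,10,-11)
river: ρ → (-11,12,6)
river: ρ → (6,12,-11)
river: ρ → (-11,10,7)
ρ-cycle length = 6 (tail of 1 descent step not counted)

6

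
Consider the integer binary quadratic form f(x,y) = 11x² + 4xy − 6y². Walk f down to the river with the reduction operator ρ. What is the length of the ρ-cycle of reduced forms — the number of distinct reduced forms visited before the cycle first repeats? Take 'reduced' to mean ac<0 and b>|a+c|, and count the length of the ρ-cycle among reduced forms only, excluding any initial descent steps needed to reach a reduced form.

D = 280, ⌊√D⌋ = 16
descent: ρ → (-6,8,9)  [lands on river]
river: ρ → (9,10,-5)
river: ρ → (-5,10,9)
river: ρ → (9,8,-6)
river: ρ → (-6,16,1)
river: ρ → (1,16,-6)
ρ-cycle length = 6 (tail of 1 descent step not counted)

6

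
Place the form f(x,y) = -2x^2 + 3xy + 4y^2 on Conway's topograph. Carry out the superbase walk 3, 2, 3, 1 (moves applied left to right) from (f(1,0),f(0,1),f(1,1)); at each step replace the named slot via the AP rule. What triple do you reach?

start (-2,4,5) = (f(1,0),f(0,1),f(1,1))
replace slot 3: 2·((-2)+4) − 5 = -1 → (-2,4,-1)
replace slot 2: 2·((-2)+(-1)) − 4 = -10 → (-2,-10,-1)
replace slot 3: 2·((-2)+(-10)) − (-1) = -23 → (-2,-10,-23)
replace slot 1: 2·((-10)+(-23)) − (-2) = -64 → (-64,-10,-23)

-64,-10,-23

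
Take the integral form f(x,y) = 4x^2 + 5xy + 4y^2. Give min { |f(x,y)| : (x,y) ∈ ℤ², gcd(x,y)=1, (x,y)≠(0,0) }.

translate: b→-3 (≡5 mod 8), so (4,5,4)→(4,-3,3)
flip: (4,-3,3)→(3,3,4)
reduced (well bottom): (3,3,4) with a≤c, −a<b≤a
well minimum = a = 3

3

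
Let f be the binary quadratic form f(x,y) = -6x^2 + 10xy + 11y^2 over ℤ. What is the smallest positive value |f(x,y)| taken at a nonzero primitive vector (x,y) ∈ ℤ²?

river: ρ → (11,12,-5)
river: ρ → (-5,18,2)
river: ρ → (2,18,-5)
river: ρ → (-5,12,11)
river: ρ → (11,10,-6)
river: ρ → (-6,14,7)
river: ρ → (7,14,-6)
river: ρ → (-6,10,11)
closes: descent 0, river 8
min |a| on river = 2

2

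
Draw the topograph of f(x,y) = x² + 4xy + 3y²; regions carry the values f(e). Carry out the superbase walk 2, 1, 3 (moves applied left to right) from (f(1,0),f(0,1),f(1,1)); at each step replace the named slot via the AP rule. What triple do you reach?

start (1,3,8) = (f(1,0),f(0,1),f(1,1))
replace slot 2: 2·(1+8) − 3 = 15 → (1,15,8)
replace slot 1: 2·(15+8) − 1 = 45 → (45,15,8)
replace slot 3: 2·(45+15) − 8 = 112 → (45,15,112)

45,15,112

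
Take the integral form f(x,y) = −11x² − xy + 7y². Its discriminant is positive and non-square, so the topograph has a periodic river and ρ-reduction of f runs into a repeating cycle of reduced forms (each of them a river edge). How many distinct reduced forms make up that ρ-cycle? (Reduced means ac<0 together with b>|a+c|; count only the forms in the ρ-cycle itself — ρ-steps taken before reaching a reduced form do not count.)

D = 309, ⌊√D⌋ = 17
descent: ρ → (7,15,-3)  [lands on river]
river: ρ → (-3,15,7)
river: ρ → (7,13,-5)
river: ρ → (-5,17,1)
river: ρ → (1,17,-5)
river: ρ → (-5,13,7)
ρ-cycle length = 6 (tail of 1 descent step not counted)

6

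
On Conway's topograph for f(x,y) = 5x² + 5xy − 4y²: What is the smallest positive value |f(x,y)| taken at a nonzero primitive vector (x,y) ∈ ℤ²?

river: ρ → (-4,3,6)
river: ρ → (6,9,-1)
river: ρ → (-1,9,6)
river: ρ → (6,3,-4)
river: ρ → (-4,5,5)
river: ρ → (5,5,-4)
closes: descent 0, river 6
min |a| on river = 1

1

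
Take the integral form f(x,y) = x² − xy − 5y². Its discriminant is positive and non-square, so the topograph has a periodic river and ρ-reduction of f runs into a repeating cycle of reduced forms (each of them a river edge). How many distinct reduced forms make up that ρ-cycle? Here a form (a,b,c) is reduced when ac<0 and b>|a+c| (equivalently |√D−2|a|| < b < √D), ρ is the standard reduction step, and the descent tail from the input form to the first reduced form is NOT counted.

D = 21, ⌊√D⌋ = 4
descent: ρ → (-5,1,1)
descent: ρ → (1,3,-3)  [lands on river]
river: ρ → (-3,3,1)
ρ-cycle length = 2 (tail of 2 descent steps not counted)

2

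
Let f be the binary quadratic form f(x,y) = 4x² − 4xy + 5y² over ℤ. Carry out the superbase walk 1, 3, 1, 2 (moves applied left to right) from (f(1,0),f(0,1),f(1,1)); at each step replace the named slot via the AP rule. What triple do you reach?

start (4,5,5) = (f(1,0),f(0,1),f(1,1))
replace slot 1: 2·(5+5) − 4 = 16 → (16,5,5)
replace slot 3: 2·(16+5) − 5 = 37 → (16,5,37)
replace slot 1: 2·(5+37) − 16 = 68 → (68,5,37)
replace slot 2: 2·(68+37) − 5 = 205 → (68,205,37)

68,205,37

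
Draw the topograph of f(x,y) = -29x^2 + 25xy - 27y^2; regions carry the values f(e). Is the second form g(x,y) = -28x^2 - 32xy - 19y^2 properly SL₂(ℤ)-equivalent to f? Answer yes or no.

D₁ = -2507, D₂ = -1104
discriminants differ ⇒ not SL₂(ℤ)-equivalent

no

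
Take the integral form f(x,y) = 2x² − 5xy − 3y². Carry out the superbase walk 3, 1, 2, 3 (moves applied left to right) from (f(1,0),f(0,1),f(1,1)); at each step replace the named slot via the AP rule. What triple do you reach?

start (2,-3,-6) = (f(1,0),f(0,1),f(1,1))
replace slot 3: 2·(2+(-3)) − (-6) = 4 → (2,-3,4)
replace slot 1: 2·((-3)+4) − 2 = 0 → (0,-3,4)
replace slot 2: 2·(0+4) − (-3) = 11 → (0,11,4)
replace slot 3: 2·(0+11) − 4 = 18 → (0,11,18)

0,11,18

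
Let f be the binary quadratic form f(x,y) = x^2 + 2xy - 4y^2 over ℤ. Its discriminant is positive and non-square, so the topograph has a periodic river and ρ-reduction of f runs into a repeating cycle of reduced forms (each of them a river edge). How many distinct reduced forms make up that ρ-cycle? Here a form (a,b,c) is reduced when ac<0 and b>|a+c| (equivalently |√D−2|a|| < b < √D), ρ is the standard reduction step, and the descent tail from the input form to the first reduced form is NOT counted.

D = 20, ⌊√D⌋ = 4
descent: ρ → (-4,-2,1)
descent: ρ → (1,4,-1)  [lands on river]
river: ρ → (-1,4,1)
ρ-cycle length = 2 (tail of 2 descent steps not counted)

2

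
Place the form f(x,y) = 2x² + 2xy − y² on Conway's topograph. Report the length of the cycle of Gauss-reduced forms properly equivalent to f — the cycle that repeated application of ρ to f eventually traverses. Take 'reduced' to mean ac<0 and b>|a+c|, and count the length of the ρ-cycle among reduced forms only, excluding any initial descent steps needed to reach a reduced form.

D = 12, ⌊√D⌋ = 3
river: ρ → (-1,2,2)
river: ρ → (2,2,-1)
ρ-cycle length = 2 (tail of 0 descent steps not counted)

2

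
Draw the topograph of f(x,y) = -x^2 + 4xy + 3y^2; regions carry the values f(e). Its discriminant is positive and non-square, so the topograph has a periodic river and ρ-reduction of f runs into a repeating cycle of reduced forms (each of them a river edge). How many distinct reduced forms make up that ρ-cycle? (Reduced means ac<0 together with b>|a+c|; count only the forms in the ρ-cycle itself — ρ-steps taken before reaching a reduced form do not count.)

D = 28, ⌊√D⌋ = 5
river: ρ → (3,2,-2)
river: ρ → (-2,2,3)
river: ρ → (3,4,-1)
river: ρ → (-1,4,3)
ρ-cycle length = 4 (tail of 0 descent steps not counted)

4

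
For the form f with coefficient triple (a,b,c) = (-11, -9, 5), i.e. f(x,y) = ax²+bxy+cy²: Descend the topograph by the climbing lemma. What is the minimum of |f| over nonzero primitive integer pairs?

descent: ρ → (5,9,-11)  [lands on river]
river: ρ → (-11,13,3)
river: ρ → (3,17,-1)
river: ρ → (-1,17,3)
river: ρ → (3,13,-11)
river: ρ → (-11,9,5)
river: ρ → (5,11,-9)
river: ρ → (-9,7,7)
river: ρ → (7,7,-9)
river: ρ → (-9,11,5)
closes: descent 1, river 10
min |a| on river = 1

1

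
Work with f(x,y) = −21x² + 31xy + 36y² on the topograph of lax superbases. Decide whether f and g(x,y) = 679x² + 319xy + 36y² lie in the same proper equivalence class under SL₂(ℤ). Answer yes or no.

D₁ = 3985, D₂ = 3985
river cycle of f (length 86): (36, 41, -16), (-16, 55, 15), (15, 35, -46), (-46, 57, 4), (4, 63, -1), (-1, 63, 4), (4, 57, -46), (-46, 35, 15), (15, 55, -16), (-16, 41, 36), … (76 more)
river cycle of g (length 86): (36, 41, -16), (-16, 55, 15), (15, 35, -46), (-46, 57, 4), (4, 63, -1), (-1, 63, 4), (4, 57, -46), (-46, 35, 15), (15, 55, -16), (-16, 41, 36), … (76 more)
cycles coincide ⇒ equivalent

yes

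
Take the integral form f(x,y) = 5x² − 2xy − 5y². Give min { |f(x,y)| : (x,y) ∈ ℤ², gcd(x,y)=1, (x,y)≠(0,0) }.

descent: ρ → (-5,2,5)  [lands on river]
river: ρ → (5,8,-2)
river: ρ → (-2,8,5)
river: ρ → (5,2,-5)
river: ρ → (-5,8,2)
river: ρ → (2,8,-5)
closes: descent 1, river 6
min |a| on river = 2

2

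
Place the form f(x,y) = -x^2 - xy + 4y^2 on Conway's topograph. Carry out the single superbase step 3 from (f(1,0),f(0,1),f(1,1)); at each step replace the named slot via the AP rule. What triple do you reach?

start (-1,4,2) = (f(1,0),f(0,1),f(1,1))
replace slot 3: 2·((-1)+4) − 2 = 4 → (-1,4,4)

-1,4,4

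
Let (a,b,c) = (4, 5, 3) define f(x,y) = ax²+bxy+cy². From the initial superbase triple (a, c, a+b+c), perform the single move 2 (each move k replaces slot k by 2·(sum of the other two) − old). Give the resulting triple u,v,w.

start (4,3,12) = (f(1,0),f(0,1),f(1,1))
replace slot 2: 2·(4+12) − 3 = 29 → (4,29,12)

4,29,12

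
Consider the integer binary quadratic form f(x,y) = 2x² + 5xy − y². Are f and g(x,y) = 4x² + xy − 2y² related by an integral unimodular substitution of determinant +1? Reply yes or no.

D₁ = 33, D₂ = 33
river cycle of f (length 4): (-1, 5, 2), (2, 3, -3), (-3, 3, 2), (2, 5, -1)
river cycle of g (length 4): (-2, 3, 3), (3, 3, -2), (-2, 5, 1), (1, 5, -2)
cycles differ ⇒ inequivalent

no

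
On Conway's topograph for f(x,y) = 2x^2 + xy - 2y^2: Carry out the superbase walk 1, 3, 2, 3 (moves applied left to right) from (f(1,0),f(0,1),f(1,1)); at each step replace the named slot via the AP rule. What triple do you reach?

start (2,-2,1) = (f(1,0),f(0,1),f(1,1))
replace slot 1: 2·((-2)+1) − 2 = -4 → (-4,-2,1)
replace slot 3: 2·((-4)+(-2)) − 1 = -13 → (-4,-2,-13)
replace slot 2: 2·((-4)+(-13)) − (-2) = -32 → (-4,-32,-13)
replace slot 3: 2·((-4)+(-32)) − (-13) = -59 → (-4,-32,-59)

-4,-32,-59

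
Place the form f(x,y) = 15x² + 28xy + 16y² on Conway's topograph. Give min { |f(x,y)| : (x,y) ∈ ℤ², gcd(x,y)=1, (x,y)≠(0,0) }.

translate: b→-2 (≡28 mod 30), so (15,28,16)→(15,-2,3)
flip: (15,-2,3)→(3,2,15)
reduced (well bottom): (3,2,15) with a≤c, −a<b≤a
well minimum = a = 3

3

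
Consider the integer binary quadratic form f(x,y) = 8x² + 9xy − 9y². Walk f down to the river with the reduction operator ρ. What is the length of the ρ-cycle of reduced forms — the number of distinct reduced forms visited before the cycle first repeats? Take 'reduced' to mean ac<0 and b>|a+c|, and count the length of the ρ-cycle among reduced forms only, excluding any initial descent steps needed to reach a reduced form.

D = 369, ⌊√D⌋ = 19
river: ρ → (-9,9,8)
river: ρ → (8,7,-10)
river: ρ → (-10,13,5)
river: ρ → (5,17,-4)
river: ρ → (-4,15,9)
river: ρ → (9,3,-10)
river: ρ → (-10,17,2)
river: ρ → (2,19,-1)
river: ρ → (-1,19,2)
river: ρ → (2,17,-10)
river: ρ → (-10,3,9)
river: ρ → (9,15,-4)
river: ρ → (-4,17,5)
river: ρ → (5,13,-10)
river: ρ → (-10,7,8)
river: ρ → (8,9,-9)
ρ-cycle length = 16 (tail of 0 descent steps not counted)

16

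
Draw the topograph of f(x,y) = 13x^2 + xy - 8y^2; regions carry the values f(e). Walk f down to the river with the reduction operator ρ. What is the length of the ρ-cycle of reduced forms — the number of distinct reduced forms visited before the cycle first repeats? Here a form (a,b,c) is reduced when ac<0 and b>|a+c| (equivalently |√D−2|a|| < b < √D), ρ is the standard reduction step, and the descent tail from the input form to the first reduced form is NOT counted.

D = 417, ⌊√D⌋ = 20
descent: ρ → (-8,15,6)  [lands on river]
river: ρ → (6,9,-14)
river: ρ → (-14,19,1)
river: ρ → (1,19,-14)
river: ρ → (-14,9,6)
river: ρ → (6,15,-8)
river: ρ → (-8,17,4)
river: ρ → (4,15,-12)
river: ρ → (-12,9,7)
river: ρ → (7,19,-2)
river: ρ → (-2,17,16)
river: ρ → (16,15,-3)
river: ρ → (-3,15,16)
river: ρ → (16,17,-2)
river: ρ → (-2,19,7)
river: ρ → (7,9,-12)
river: ρ → (-12,15,4)
river: ρ → (4,17,-8)
ρ-cycle length = 18 (tail of 1 descent step not counted)

18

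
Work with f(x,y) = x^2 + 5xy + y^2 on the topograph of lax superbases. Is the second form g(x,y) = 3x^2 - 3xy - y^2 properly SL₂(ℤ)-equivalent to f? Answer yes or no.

D₁ = 21, D₂ = 21
river cycle of f (length 2): (1, 3, -3), (-3, 3, 1)
river cycle of g (length 2): (-1, 3, 3), (3, 3, -1)
cycles differ ⇒ inequivalent

no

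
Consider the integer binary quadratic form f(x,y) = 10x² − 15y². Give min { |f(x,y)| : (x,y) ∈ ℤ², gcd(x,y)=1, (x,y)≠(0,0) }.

descent: ρ → (-15,0,10)
descent: ρ → (10,20,-5)  [lands on river]
river: ρ → (-5,20,10)
closes: descent 2, river 2
min |a| on river = 5

5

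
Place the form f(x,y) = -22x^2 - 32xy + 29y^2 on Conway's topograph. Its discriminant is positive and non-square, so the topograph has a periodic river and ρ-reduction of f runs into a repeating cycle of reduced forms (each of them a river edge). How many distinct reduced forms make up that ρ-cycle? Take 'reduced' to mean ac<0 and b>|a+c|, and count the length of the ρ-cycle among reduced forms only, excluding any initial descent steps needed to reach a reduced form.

D = 3576, ⌊√D⌋ = 59
descent: ρ → (29,32,-22)  [lands on river]
river: ρ → (-22,56,5)
river: ρ → (5,54,-33)
river: ρ → (-33,12,26)
river: ρ → (26,40,-19)
river: ρ → (-19,36,30)
river: ρ → (30,24,-25)
river: ρ → (-25,26,29)
ρ-cycle length = 8 (tail of 1 descent step not counted)

8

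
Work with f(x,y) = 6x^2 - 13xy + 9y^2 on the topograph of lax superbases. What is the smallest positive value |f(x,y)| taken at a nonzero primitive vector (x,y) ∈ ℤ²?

translate: b→-1 (≡-13 mod 12), so (6,-13,9)→(6,-1,2)
flip: (6,-1,2)→(2,1,6)
reduced (well bottom): (2,1,6) with a≤c, −a<b≤a
well minimum = a = 2

2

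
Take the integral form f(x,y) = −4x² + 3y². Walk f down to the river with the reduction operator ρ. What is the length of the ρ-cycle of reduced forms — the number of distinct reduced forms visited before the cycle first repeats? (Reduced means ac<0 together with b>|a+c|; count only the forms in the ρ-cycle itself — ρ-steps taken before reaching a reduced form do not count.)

D = 48, ⌊√D⌋ = 6
descent: ρ → (3,6,-1)  [lands on river]
river: ρ → (-1,6,3)
ρ-cycle length = 2 (tail of 1 descent step not counted)

2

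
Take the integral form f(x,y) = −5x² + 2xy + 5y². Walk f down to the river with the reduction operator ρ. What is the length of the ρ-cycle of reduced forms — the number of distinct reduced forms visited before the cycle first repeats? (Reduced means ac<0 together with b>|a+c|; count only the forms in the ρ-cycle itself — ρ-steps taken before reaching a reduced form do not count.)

D = 104, ⌊√D⌋ = 10
river: ρ → (5,8,-2)
river: ρ → (-2,8,5)
river: ρ → (5,2,-5)
river: ρ → (-5,8,2)
river: ρ → (2,8,-5)
river: ρ → (-5,2,5)
ρ-cycle length = 6 (tail of 0 descent steps not counted)

6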